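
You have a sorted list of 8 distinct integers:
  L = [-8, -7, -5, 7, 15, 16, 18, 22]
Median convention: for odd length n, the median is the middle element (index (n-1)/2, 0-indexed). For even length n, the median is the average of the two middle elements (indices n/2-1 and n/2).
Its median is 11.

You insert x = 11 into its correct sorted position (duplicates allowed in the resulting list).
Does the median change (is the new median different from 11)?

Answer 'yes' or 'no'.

Old median = 11
Insert x = 11
New median = 11
Changed? no

Answer: no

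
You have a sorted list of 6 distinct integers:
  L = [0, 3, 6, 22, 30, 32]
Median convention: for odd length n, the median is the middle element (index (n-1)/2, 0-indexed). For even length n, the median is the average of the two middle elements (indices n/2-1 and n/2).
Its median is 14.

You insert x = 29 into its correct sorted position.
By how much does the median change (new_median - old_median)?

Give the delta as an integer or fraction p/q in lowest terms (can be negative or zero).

Old median = 14
After inserting x = 29: new sorted = [0, 3, 6, 22, 29, 30, 32]
New median = 22
Delta = 22 - 14 = 8

Answer: 8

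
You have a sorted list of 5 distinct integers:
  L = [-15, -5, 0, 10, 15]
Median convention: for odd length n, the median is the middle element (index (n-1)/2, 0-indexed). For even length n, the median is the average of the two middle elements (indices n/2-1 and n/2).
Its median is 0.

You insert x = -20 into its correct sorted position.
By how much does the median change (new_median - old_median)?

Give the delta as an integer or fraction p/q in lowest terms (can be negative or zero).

Answer: -5/2

Derivation:
Old median = 0
After inserting x = -20: new sorted = [-20, -15, -5, 0, 10, 15]
New median = -5/2
Delta = -5/2 - 0 = -5/2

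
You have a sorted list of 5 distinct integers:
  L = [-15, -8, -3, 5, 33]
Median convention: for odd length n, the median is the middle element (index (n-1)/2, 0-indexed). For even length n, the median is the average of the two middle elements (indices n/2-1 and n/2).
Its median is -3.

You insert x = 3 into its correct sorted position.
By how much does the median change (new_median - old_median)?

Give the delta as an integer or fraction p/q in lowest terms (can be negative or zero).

Answer: 3

Derivation:
Old median = -3
After inserting x = 3: new sorted = [-15, -8, -3, 3, 5, 33]
New median = 0
Delta = 0 - -3 = 3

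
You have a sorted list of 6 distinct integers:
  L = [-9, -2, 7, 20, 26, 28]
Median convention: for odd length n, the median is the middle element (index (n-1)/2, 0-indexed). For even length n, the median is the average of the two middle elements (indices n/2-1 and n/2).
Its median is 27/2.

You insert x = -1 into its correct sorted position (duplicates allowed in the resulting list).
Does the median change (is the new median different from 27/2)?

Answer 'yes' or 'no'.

Old median = 27/2
Insert x = -1
New median = 7
Changed? yes

Answer: yes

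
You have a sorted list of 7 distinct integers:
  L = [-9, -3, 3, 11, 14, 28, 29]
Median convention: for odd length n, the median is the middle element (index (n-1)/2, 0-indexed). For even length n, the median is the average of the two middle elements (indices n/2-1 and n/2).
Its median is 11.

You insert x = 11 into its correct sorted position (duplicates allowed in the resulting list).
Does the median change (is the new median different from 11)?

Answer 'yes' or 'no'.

Answer: no

Derivation:
Old median = 11
Insert x = 11
New median = 11
Changed? no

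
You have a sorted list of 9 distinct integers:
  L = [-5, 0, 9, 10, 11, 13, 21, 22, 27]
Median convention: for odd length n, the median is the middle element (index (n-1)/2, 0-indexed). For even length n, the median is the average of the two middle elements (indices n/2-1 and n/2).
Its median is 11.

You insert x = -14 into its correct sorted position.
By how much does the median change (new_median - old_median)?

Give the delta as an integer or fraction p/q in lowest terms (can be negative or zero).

Answer: -1/2

Derivation:
Old median = 11
After inserting x = -14: new sorted = [-14, -5, 0, 9, 10, 11, 13, 21, 22, 27]
New median = 21/2
Delta = 21/2 - 11 = -1/2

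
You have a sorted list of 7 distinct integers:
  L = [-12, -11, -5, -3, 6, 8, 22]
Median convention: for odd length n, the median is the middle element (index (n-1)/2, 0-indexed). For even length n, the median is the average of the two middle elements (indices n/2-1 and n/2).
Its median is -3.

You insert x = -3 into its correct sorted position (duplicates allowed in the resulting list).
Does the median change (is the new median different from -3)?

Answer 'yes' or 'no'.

Old median = -3
Insert x = -3
New median = -3
Changed? no

Answer: no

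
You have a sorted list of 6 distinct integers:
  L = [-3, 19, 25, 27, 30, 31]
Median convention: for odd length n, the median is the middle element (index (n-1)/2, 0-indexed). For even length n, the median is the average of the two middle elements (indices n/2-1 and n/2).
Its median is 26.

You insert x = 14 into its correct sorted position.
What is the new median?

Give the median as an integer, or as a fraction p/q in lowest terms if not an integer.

Old list (sorted, length 6): [-3, 19, 25, 27, 30, 31]
Old median = 26
Insert x = 14
Old length even (6). Middle pair: indices 2,3 = 25,27.
New length odd (7). New median = single middle element.
x = 14: 1 elements are < x, 5 elements are > x.
New sorted list: [-3, 14, 19, 25, 27, 30, 31]
New median = 25

Answer: 25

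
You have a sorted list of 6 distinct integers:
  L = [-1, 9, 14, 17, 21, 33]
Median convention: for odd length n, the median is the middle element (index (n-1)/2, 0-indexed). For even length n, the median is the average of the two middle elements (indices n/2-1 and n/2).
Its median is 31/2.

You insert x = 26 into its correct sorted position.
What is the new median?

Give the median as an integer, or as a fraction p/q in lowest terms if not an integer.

Old list (sorted, length 6): [-1, 9, 14, 17, 21, 33]
Old median = 31/2
Insert x = 26
Old length even (6). Middle pair: indices 2,3 = 14,17.
New length odd (7). New median = single middle element.
x = 26: 5 elements are < x, 1 elements are > x.
New sorted list: [-1, 9, 14, 17, 21, 26, 33]
New median = 17

Answer: 17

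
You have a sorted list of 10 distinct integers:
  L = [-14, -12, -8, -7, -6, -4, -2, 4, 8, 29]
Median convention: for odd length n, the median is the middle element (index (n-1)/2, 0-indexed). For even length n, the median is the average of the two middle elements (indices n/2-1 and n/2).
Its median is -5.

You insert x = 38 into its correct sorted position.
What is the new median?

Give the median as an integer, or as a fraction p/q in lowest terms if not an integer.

Answer: -4

Derivation:
Old list (sorted, length 10): [-14, -12, -8, -7, -6, -4, -2, 4, 8, 29]
Old median = -5
Insert x = 38
Old length even (10). Middle pair: indices 4,5 = -6,-4.
New length odd (11). New median = single middle element.
x = 38: 10 elements are < x, 0 elements are > x.
New sorted list: [-14, -12, -8, -7, -6, -4, -2, 4, 8, 29, 38]
New median = -4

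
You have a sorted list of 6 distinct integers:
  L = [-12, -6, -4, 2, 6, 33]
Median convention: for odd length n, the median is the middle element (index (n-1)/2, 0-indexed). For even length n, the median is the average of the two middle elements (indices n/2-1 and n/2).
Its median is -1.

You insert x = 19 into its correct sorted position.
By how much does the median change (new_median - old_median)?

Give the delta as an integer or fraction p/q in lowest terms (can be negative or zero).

Old median = -1
After inserting x = 19: new sorted = [-12, -6, -4, 2, 6, 19, 33]
New median = 2
Delta = 2 - -1 = 3

Answer: 3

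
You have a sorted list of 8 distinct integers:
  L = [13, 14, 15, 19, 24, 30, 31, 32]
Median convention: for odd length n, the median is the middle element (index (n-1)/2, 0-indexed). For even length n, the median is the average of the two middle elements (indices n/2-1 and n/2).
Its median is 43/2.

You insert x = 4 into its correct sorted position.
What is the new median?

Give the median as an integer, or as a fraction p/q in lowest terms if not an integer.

Old list (sorted, length 8): [13, 14, 15, 19, 24, 30, 31, 32]
Old median = 43/2
Insert x = 4
Old length even (8). Middle pair: indices 3,4 = 19,24.
New length odd (9). New median = single middle element.
x = 4: 0 elements are < x, 8 elements are > x.
New sorted list: [4, 13, 14, 15, 19, 24, 30, 31, 32]
New median = 19

Answer: 19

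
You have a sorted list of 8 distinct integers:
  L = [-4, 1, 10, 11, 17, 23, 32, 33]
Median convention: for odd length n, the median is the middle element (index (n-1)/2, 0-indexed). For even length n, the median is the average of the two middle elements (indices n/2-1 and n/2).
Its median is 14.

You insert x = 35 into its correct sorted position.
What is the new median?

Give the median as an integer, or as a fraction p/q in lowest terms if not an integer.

Old list (sorted, length 8): [-4, 1, 10, 11, 17, 23, 32, 33]
Old median = 14
Insert x = 35
Old length even (8). Middle pair: indices 3,4 = 11,17.
New length odd (9). New median = single middle element.
x = 35: 8 elements are < x, 0 elements are > x.
New sorted list: [-4, 1, 10, 11, 17, 23, 32, 33, 35]
New median = 17

Answer: 17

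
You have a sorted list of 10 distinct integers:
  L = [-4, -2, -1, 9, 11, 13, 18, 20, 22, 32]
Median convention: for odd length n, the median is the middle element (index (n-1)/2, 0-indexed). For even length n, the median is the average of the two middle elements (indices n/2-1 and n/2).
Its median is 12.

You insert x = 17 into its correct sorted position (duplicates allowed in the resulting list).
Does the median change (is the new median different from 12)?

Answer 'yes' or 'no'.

Old median = 12
Insert x = 17
New median = 13
Changed? yes

Answer: yes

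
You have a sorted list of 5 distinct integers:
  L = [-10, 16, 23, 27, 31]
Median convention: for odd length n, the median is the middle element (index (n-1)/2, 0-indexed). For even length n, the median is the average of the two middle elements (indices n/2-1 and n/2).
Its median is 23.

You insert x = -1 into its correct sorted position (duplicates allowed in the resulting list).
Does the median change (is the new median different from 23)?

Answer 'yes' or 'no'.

Answer: yes

Derivation:
Old median = 23
Insert x = -1
New median = 39/2
Changed? yes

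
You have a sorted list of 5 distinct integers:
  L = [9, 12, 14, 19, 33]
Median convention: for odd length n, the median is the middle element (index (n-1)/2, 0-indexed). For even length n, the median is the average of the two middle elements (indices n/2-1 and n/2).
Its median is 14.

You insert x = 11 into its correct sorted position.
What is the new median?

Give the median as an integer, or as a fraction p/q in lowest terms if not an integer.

Old list (sorted, length 5): [9, 12, 14, 19, 33]
Old median = 14
Insert x = 11
Old length odd (5). Middle was index 2 = 14.
New length even (6). New median = avg of two middle elements.
x = 11: 1 elements are < x, 4 elements are > x.
New sorted list: [9, 11, 12, 14, 19, 33]
New median = 13

Answer: 13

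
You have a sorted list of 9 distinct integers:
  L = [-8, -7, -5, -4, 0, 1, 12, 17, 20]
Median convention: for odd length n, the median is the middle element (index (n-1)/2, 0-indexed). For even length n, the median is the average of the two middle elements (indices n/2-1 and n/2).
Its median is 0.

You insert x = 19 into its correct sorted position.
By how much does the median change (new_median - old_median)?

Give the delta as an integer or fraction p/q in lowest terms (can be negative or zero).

Answer: 1/2

Derivation:
Old median = 0
After inserting x = 19: new sorted = [-8, -7, -5, -4, 0, 1, 12, 17, 19, 20]
New median = 1/2
Delta = 1/2 - 0 = 1/2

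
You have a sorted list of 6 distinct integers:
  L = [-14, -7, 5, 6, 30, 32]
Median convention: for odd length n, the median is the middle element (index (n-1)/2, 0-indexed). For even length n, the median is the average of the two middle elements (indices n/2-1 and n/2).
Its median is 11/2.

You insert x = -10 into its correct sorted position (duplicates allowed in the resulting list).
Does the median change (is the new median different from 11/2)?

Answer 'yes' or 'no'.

Old median = 11/2
Insert x = -10
New median = 5
Changed? yes

Answer: yes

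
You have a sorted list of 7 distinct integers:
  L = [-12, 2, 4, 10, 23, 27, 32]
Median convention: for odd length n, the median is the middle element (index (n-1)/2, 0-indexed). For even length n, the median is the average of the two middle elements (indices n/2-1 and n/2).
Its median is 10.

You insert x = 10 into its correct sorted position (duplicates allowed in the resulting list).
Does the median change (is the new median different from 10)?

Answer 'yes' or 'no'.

Old median = 10
Insert x = 10
New median = 10
Changed? no

Answer: no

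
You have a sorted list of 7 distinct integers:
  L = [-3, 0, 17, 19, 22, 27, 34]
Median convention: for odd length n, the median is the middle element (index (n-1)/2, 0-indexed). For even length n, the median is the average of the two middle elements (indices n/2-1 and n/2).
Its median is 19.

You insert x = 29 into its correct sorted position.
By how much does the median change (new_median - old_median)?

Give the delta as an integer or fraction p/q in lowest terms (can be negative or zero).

Old median = 19
After inserting x = 29: new sorted = [-3, 0, 17, 19, 22, 27, 29, 34]
New median = 41/2
Delta = 41/2 - 19 = 3/2

Answer: 3/2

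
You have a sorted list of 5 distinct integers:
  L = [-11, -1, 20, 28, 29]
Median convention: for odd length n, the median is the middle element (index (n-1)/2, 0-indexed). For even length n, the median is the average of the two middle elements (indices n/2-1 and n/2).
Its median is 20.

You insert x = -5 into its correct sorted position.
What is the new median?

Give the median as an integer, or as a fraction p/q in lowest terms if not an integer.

Answer: 19/2

Derivation:
Old list (sorted, length 5): [-11, -1, 20, 28, 29]
Old median = 20
Insert x = -5
Old length odd (5). Middle was index 2 = 20.
New length even (6). New median = avg of two middle elements.
x = -5: 1 elements are < x, 4 elements are > x.
New sorted list: [-11, -5, -1, 20, 28, 29]
New median = 19/2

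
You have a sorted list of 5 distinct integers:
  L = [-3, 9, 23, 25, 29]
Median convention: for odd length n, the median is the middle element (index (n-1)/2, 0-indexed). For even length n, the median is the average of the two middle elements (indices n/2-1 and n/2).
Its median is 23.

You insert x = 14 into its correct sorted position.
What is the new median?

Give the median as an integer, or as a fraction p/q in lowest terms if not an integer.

Old list (sorted, length 5): [-3, 9, 23, 25, 29]
Old median = 23
Insert x = 14
Old length odd (5). Middle was index 2 = 23.
New length even (6). New median = avg of two middle elements.
x = 14: 2 elements are < x, 3 elements are > x.
New sorted list: [-3, 9, 14, 23, 25, 29]
New median = 37/2

Answer: 37/2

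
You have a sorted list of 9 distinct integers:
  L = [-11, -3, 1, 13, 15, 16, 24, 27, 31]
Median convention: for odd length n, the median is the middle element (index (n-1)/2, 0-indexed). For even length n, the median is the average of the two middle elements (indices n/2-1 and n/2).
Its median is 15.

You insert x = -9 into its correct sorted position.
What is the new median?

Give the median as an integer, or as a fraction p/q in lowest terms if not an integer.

Answer: 14

Derivation:
Old list (sorted, length 9): [-11, -3, 1, 13, 15, 16, 24, 27, 31]
Old median = 15
Insert x = -9
Old length odd (9). Middle was index 4 = 15.
New length even (10). New median = avg of two middle elements.
x = -9: 1 elements are < x, 8 elements are > x.
New sorted list: [-11, -9, -3, 1, 13, 15, 16, 24, 27, 31]
New median = 14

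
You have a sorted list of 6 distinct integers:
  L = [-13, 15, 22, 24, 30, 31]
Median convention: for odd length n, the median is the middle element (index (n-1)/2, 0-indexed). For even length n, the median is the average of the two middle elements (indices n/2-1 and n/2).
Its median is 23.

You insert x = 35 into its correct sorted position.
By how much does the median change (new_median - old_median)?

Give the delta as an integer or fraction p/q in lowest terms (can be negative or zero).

Old median = 23
After inserting x = 35: new sorted = [-13, 15, 22, 24, 30, 31, 35]
New median = 24
Delta = 24 - 23 = 1

Answer: 1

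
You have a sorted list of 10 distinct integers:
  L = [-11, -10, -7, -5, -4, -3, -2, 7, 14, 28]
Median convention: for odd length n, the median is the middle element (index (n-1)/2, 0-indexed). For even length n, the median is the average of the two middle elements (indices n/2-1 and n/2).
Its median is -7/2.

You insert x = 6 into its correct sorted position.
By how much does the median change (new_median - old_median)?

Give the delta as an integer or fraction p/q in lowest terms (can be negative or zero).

Old median = -7/2
After inserting x = 6: new sorted = [-11, -10, -7, -5, -4, -3, -2, 6, 7, 14, 28]
New median = -3
Delta = -3 - -7/2 = 1/2

Answer: 1/2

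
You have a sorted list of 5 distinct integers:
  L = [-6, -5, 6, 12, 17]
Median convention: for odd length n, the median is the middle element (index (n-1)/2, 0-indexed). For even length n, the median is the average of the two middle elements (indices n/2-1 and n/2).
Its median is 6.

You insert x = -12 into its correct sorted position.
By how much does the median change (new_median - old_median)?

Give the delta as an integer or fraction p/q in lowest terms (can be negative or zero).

Answer: -11/2

Derivation:
Old median = 6
After inserting x = -12: new sorted = [-12, -6, -5, 6, 12, 17]
New median = 1/2
Delta = 1/2 - 6 = -11/2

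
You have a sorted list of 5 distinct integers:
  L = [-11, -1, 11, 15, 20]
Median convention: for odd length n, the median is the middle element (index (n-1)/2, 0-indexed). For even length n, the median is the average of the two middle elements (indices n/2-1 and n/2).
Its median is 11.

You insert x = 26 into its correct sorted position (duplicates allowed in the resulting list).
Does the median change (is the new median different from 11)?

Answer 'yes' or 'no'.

Answer: yes

Derivation:
Old median = 11
Insert x = 26
New median = 13
Changed? yes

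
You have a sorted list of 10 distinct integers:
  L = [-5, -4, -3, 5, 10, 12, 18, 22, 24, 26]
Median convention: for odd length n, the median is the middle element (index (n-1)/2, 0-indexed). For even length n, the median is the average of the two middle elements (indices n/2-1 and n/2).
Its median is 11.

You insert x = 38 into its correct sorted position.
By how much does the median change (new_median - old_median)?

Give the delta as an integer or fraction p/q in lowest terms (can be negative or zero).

Answer: 1

Derivation:
Old median = 11
After inserting x = 38: new sorted = [-5, -4, -3, 5, 10, 12, 18, 22, 24, 26, 38]
New median = 12
Delta = 12 - 11 = 1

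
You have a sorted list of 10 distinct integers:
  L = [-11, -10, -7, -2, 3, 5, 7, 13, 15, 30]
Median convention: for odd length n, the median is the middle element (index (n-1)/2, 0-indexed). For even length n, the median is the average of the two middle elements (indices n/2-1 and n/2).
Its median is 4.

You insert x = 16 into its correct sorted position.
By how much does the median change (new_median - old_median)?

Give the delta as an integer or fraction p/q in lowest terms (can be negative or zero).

Old median = 4
After inserting x = 16: new sorted = [-11, -10, -7, -2, 3, 5, 7, 13, 15, 16, 30]
New median = 5
Delta = 5 - 4 = 1

Answer: 1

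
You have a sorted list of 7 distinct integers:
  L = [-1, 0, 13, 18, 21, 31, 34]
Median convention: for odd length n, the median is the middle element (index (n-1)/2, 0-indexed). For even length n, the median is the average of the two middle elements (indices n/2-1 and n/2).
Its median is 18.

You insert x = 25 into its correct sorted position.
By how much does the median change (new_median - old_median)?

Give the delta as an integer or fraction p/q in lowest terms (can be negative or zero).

Answer: 3/2

Derivation:
Old median = 18
After inserting x = 25: new sorted = [-1, 0, 13, 18, 21, 25, 31, 34]
New median = 39/2
Delta = 39/2 - 18 = 3/2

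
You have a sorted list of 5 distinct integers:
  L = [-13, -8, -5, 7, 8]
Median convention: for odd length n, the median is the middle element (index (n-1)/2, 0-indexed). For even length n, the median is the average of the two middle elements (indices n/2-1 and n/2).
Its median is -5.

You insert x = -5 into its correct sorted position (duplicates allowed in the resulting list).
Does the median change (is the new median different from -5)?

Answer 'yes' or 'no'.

Old median = -5
Insert x = -5
New median = -5
Changed? no

Answer: no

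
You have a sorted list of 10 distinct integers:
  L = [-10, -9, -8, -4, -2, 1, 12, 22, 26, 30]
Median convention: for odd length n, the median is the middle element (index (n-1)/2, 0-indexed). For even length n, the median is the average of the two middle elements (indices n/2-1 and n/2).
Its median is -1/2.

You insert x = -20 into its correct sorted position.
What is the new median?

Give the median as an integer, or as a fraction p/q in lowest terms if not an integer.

Old list (sorted, length 10): [-10, -9, -8, -4, -2, 1, 12, 22, 26, 30]
Old median = -1/2
Insert x = -20
Old length even (10). Middle pair: indices 4,5 = -2,1.
New length odd (11). New median = single middle element.
x = -20: 0 elements are < x, 10 elements are > x.
New sorted list: [-20, -10, -9, -8, -4, -2, 1, 12, 22, 26, 30]
New median = -2

Answer: -2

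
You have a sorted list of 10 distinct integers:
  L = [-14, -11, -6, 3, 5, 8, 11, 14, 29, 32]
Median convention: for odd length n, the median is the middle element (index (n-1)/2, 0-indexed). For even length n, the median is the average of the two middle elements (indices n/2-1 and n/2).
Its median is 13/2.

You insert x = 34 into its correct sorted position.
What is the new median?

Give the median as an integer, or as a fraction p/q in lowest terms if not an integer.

Old list (sorted, length 10): [-14, -11, -6, 3, 5, 8, 11, 14, 29, 32]
Old median = 13/2
Insert x = 34
Old length even (10). Middle pair: indices 4,5 = 5,8.
New length odd (11). New median = single middle element.
x = 34: 10 elements are < x, 0 elements are > x.
New sorted list: [-14, -11, -6, 3, 5, 8, 11, 14, 29, 32, 34]
New median = 8

Answer: 8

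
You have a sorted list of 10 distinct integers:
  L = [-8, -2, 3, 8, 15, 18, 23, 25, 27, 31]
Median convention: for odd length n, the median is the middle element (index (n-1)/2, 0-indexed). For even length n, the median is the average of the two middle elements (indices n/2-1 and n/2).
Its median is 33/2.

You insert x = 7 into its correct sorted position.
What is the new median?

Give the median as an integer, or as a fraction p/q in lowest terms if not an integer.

Answer: 15

Derivation:
Old list (sorted, length 10): [-8, -2, 3, 8, 15, 18, 23, 25, 27, 31]
Old median = 33/2
Insert x = 7
Old length even (10). Middle pair: indices 4,5 = 15,18.
New length odd (11). New median = single middle element.
x = 7: 3 elements are < x, 7 elements are > x.
New sorted list: [-8, -2, 3, 7, 8, 15, 18, 23, 25, 27, 31]
New median = 15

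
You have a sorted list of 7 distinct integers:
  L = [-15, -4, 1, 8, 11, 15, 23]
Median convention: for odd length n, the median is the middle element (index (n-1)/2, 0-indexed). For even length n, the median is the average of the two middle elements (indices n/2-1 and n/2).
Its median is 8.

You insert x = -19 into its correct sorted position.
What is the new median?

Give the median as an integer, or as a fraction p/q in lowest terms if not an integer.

Old list (sorted, length 7): [-15, -4, 1, 8, 11, 15, 23]
Old median = 8
Insert x = -19
Old length odd (7). Middle was index 3 = 8.
New length even (8). New median = avg of two middle elements.
x = -19: 0 elements are < x, 7 elements are > x.
New sorted list: [-19, -15, -4, 1, 8, 11, 15, 23]
New median = 9/2

Answer: 9/2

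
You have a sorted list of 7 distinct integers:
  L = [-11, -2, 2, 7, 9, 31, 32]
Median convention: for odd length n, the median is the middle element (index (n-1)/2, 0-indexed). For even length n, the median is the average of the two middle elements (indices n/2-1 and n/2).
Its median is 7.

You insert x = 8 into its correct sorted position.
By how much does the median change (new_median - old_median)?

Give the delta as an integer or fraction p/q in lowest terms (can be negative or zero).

Answer: 1/2

Derivation:
Old median = 7
After inserting x = 8: new sorted = [-11, -2, 2, 7, 8, 9, 31, 32]
New median = 15/2
Delta = 15/2 - 7 = 1/2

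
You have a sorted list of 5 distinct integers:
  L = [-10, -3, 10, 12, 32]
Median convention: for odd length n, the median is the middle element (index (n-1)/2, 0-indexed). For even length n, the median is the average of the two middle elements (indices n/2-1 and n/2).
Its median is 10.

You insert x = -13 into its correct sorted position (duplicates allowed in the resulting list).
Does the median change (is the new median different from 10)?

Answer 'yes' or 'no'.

Answer: yes

Derivation:
Old median = 10
Insert x = -13
New median = 7/2
Changed? yes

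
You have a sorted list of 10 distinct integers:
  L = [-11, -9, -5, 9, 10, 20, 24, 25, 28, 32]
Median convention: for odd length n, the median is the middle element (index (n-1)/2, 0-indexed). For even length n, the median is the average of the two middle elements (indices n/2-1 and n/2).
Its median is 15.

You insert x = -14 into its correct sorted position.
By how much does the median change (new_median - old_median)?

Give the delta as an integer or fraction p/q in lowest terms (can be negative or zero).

Answer: -5

Derivation:
Old median = 15
After inserting x = -14: new sorted = [-14, -11, -9, -5, 9, 10, 20, 24, 25, 28, 32]
New median = 10
Delta = 10 - 15 = -5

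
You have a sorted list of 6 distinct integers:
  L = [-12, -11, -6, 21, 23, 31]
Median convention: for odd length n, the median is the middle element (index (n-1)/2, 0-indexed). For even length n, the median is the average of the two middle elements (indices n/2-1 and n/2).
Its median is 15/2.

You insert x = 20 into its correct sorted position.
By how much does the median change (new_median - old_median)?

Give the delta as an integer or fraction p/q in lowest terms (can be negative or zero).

Old median = 15/2
After inserting x = 20: new sorted = [-12, -11, -6, 20, 21, 23, 31]
New median = 20
Delta = 20 - 15/2 = 25/2

Answer: 25/2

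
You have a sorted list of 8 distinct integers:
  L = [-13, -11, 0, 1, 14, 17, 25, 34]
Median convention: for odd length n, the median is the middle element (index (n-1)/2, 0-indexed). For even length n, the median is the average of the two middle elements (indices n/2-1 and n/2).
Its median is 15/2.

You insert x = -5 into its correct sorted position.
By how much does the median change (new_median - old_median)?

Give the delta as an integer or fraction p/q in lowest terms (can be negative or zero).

Old median = 15/2
After inserting x = -5: new sorted = [-13, -11, -5, 0, 1, 14, 17, 25, 34]
New median = 1
Delta = 1 - 15/2 = -13/2

Answer: -13/2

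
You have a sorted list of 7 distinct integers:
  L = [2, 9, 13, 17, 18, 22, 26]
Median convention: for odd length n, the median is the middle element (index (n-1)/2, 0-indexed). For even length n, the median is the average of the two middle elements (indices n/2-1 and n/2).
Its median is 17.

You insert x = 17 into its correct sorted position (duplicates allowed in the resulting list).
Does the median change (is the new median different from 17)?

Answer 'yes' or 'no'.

Answer: no

Derivation:
Old median = 17
Insert x = 17
New median = 17
Changed? no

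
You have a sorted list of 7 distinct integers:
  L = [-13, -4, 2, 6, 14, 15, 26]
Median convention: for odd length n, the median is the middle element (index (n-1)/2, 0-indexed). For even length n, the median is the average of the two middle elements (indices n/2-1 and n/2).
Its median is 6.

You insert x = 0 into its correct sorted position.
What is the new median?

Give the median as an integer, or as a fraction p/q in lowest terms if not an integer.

Answer: 4

Derivation:
Old list (sorted, length 7): [-13, -4, 2, 6, 14, 15, 26]
Old median = 6
Insert x = 0
Old length odd (7). Middle was index 3 = 6.
New length even (8). New median = avg of two middle elements.
x = 0: 2 elements are < x, 5 elements are > x.
New sorted list: [-13, -4, 0, 2, 6, 14, 15, 26]
New median = 4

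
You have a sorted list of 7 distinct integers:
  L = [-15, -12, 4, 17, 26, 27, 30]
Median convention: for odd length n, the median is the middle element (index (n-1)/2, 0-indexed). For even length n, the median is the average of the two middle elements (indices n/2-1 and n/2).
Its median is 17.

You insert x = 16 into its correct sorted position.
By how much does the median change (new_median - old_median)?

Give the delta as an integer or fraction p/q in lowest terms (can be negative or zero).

Answer: -1/2

Derivation:
Old median = 17
After inserting x = 16: new sorted = [-15, -12, 4, 16, 17, 26, 27, 30]
New median = 33/2
Delta = 33/2 - 17 = -1/2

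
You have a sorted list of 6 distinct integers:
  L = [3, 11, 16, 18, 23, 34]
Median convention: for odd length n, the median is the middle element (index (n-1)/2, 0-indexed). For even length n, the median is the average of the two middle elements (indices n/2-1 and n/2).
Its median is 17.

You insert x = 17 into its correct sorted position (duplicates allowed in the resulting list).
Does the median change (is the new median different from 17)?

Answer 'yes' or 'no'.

Old median = 17
Insert x = 17
New median = 17
Changed? no

Answer: no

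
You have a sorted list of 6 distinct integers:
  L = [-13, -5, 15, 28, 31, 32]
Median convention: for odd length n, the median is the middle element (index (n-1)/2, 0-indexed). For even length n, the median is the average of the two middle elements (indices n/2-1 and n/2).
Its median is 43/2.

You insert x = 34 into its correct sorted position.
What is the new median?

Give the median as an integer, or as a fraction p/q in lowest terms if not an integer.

Answer: 28

Derivation:
Old list (sorted, length 6): [-13, -5, 15, 28, 31, 32]
Old median = 43/2
Insert x = 34
Old length even (6). Middle pair: indices 2,3 = 15,28.
New length odd (7). New median = single middle element.
x = 34: 6 elements are < x, 0 elements are > x.
New sorted list: [-13, -5, 15, 28, 31, 32, 34]
New median = 28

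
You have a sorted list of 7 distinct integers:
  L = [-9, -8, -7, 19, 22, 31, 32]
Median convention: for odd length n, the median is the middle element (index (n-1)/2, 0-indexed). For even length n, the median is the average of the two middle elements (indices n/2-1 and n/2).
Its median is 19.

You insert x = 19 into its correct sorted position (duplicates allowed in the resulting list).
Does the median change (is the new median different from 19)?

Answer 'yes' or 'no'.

Answer: no

Derivation:
Old median = 19
Insert x = 19
New median = 19
Changed? no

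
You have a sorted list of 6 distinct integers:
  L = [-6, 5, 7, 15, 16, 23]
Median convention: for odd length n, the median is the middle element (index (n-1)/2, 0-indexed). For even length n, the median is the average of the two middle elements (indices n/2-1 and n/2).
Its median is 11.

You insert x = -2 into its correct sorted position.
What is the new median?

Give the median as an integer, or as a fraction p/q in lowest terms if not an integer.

Old list (sorted, length 6): [-6, 5, 7, 15, 16, 23]
Old median = 11
Insert x = -2
Old length even (6). Middle pair: indices 2,3 = 7,15.
New length odd (7). New median = single middle element.
x = -2: 1 elements are < x, 5 elements are > x.
New sorted list: [-6, -2, 5, 7, 15, 16, 23]
New median = 7

Answer: 7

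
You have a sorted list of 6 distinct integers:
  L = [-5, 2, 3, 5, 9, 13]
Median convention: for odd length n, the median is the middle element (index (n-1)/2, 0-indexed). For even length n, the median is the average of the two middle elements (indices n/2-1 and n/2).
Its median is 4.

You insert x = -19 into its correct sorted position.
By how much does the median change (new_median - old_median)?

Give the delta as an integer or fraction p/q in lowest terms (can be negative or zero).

Old median = 4
After inserting x = -19: new sorted = [-19, -5, 2, 3, 5, 9, 13]
New median = 3
Delta = 3 - 4 = -1

Answer: -1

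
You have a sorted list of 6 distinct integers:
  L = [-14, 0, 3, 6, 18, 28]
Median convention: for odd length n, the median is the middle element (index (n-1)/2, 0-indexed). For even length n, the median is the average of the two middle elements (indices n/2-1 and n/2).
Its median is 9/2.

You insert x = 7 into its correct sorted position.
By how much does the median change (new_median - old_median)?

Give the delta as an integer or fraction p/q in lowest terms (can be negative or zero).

Answer: 3/2

Derivation:
Old median = 9/2
After inserting x = 7: new sorted = [-14, 0, 3, 6, 7, 18, 28]
New median = 6
Delta = 6 - 9/2 = 3/2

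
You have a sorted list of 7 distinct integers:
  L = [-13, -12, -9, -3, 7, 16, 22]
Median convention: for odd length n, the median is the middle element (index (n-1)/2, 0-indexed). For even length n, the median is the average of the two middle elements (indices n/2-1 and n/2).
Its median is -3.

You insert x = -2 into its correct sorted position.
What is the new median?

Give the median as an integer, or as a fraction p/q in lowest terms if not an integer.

Answer: -5/2

Derivation:
Old list (sorted, length 7): [-13, -12, -9, -3, 7, 16, 22]
Old median = -3
Insert x = -2
Old length odd (7). Middle was index 3 = -3.
New length even (8). New median = avg of two middle elements.
x = -2: 4 elements are < x, 3 elements are > x.
New sorted list: [-13, -12, -9, -3, -2, 7, 16, 22]
New median = -5/2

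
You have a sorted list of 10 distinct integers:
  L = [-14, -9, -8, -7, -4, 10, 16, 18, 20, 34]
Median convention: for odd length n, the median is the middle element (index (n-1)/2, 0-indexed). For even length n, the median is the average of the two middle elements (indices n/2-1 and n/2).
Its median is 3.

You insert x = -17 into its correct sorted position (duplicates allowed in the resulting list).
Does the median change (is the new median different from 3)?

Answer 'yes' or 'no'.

Answer: yes

Derivation:
Old median = 3
Insert x = -17
New median = -4
Changed? yes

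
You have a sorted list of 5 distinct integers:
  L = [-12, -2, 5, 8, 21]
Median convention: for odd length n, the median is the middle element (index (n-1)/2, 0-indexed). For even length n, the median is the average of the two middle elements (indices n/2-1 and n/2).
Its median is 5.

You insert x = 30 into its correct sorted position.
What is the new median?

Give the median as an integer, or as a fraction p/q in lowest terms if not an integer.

Answer: 13/2

Derivation:
Old list (sorted, length 5): [-12, -2, 5, 8, 21]
Old median = 5
Insert x = 30
Old length odd (5). Middle was index 2 = 5.
New length even (6). New median = avg of two middle elements.
x = 30: 5 elements are < x, 0 elements are > x.
New sorted list: [-12, -2, 5, 8, 21, 30]
New median = 13/2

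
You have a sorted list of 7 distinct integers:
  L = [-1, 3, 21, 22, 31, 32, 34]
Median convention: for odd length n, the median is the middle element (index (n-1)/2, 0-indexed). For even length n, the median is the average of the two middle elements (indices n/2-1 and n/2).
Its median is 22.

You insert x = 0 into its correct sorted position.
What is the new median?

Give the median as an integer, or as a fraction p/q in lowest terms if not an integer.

Old list (sorted, length 7): [-1, 3, 21, 22, 31, 32, 34]
Old median = 22
Insert x = 0
Old length odd (7). Middle was index 3 = 22.
New length even (8). New median = avg of two middle elements.
x = 0: 1 elements are < x, 6 elements are > x.
New sorted list: [-1, 0, 3, 21, 22, 31, 32, 34]
New median = 43/2

Answer: 43/2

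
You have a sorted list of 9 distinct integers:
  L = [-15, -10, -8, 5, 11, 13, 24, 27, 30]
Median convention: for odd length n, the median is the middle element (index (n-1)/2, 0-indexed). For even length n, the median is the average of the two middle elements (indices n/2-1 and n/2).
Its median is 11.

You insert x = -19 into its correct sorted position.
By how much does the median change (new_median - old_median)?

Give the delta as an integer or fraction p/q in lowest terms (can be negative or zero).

Old median = 11
After inserting x = -19: new sorted = [-19, -15, -10, -8, 5, 11, 13, 24, 27, 30]
New median = 8
Delta = 8 - 11 = -3

Answer: -3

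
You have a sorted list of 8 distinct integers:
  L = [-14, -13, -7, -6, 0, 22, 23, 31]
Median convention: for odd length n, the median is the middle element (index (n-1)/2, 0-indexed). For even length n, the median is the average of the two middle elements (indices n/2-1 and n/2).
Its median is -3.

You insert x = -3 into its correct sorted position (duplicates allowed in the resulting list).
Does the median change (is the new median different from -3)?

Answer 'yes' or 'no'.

Answer: no

Derivation:
Old median = -3
Insert x = -3
New median = -3
Changed? no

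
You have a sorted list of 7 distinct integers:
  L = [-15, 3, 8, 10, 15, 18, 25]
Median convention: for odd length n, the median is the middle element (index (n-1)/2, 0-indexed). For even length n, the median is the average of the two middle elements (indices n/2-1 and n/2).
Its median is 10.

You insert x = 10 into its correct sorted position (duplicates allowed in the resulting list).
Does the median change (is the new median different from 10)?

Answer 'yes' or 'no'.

Answer: no

Derivation:
Old median = 10
Insert x = 10
New median = 10
Changed? no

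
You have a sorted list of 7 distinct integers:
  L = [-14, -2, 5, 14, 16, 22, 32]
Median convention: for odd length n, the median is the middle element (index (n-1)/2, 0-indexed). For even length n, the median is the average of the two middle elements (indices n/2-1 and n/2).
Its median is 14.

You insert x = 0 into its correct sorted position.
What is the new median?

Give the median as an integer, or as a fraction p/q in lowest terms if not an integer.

Answer: 19/2

Derivation:
Old list (sorted, length 7): [-14, -2, 5, 14, 16, 22, 32]
Old median = 14
Insert x = 0
Old length odd (7). Middle was index 3 = 14.
New length even (8). New median = avg of two middle elements.
x = 0: 2 elements are < x, 5 elements are > x.
New sorted list: [-14, -2, 0, 5, 14, 16, 22, 32]
New median = 19/2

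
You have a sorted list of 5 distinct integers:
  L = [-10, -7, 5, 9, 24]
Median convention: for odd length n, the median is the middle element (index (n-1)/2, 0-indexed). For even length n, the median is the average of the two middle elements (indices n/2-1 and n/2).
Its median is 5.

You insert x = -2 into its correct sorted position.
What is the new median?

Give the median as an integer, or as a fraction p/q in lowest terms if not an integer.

Old list (sorted, length 5): [-10, -7, 5, 9, 24]
Old median = 5
Insert x = -2
Old length odd (5). Middle was index 2 = 5.
New length even (6). New median = avg of two middle elements.
x = -2: 2 elements are < x, 3 elements are > x.
New sorted list: [-10, -7, -2, 5, 9, 24]
New median = 3/2

Answer: 3/2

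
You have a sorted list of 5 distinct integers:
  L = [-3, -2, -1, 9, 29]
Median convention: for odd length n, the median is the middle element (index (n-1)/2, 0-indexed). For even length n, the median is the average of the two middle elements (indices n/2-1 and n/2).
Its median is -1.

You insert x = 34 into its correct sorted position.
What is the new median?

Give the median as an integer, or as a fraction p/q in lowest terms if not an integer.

Answer: 4

Derivation:
Old list (sorted, length 5): [-3, -2, -1, 9, 29]
Old median = -1
Insert x = 34
Old length odd (5). Middle was index 2 = -1.
New length even (6). New median = avg of two middle elements.
x = 34: 5 elements are < x, 0 elements are > x.
New sorted list: [-3, -2, -1, 9, 29, 34]
New median = 4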